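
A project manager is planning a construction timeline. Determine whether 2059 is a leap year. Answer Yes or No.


Year: 2059
Divisible by 4? 2059 / 4 = 514.75 -> No
Not divisible by 4, so NOT a leap year

No


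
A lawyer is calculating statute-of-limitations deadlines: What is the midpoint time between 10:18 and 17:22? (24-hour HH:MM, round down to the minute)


Start time: 10:18 = 618 minutes from midnight
End time: 17:22 = 1042 minutes from midnight
Sum: 618 + 1042 = 1660
Midpoint: 1660 / 2 = 830 minutes
Convert: 830 / 60 = 13 hours, 50 minutes
Result: 13:50

13:50


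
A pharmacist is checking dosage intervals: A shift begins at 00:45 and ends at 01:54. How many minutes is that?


Start time: 00:45 = 45 minutes from midnight
End time: 01:54 = 114 minutes from midnight
Difference: 114 - 45 = 69 minutes
That is 1 hours and 9 minutes

69


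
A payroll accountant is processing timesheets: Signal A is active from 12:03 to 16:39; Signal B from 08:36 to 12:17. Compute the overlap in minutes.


Interval A: [723, 999] minutes from midnight
Interval B: [516, 737] minutes from midnight
Overlap start = max(723, 516) = 723
Overlap end = min(999, 737) = 737
Overlap = 737 - 723 = 14 minutes

14


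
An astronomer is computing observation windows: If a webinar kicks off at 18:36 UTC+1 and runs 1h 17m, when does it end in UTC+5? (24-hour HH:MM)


Start: 18:36 in UTC+1
Step 1 - add duration:
  minutes: 36 + 17 = 53
  hours: 18 + 1 + 0 = 19
  end in UTC+1: 19:53
Step 2 - convert UTC+1 -> UTC+5:
  offset difference: 5 - (1) = 4 hours
  19 + (4) = 23 -> mod 24 = 23
Result: 23:53 in UTC+5

23:53


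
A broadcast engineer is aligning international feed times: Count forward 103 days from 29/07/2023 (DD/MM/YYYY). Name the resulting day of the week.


Start: 2023-07-29 (Saturday)
Step 1 - find target date: add 103 days
  2023-07-29 + 103 days = 2023-11-09
Step 2 - day of week:
  103 mod 7 = 5
  Saturday + 5 days -> Thursday
Result: Thursday (2023-11-09)

Thursday


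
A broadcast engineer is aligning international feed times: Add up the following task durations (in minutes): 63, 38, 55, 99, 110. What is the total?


Durations: 63, 38, 55, 99, 110
Running sum: 63
+ 38 = 101
+ 55 = 156
+ 99 = 255
+ 110 = 365
Total duration: 365 minutes
That is 6 hours and 5 minutes

365


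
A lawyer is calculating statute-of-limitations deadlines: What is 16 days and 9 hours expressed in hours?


Days: 16
Extra hours: 9
Hours per day: 24
Days to hours: 16 x 24 = 384
Total: 384 + 9 = 393

393


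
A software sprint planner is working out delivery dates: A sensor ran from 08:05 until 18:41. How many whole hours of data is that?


Start: 08:05
End: 18:41
Hour difference: 18 - 8 = 10 hours
Minute difference: 41 - 5 = 36 minutes
Total minutes: 636
Complete hours: 636 / 60 = 10 (remainder 36)

10


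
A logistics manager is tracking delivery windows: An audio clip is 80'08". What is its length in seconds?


Minutes: 80
Seconds: 8
Convert minutes to seconds: 80 x 60 = 4800
Add remaining seconds: 4800 + 8 = 4808

4808


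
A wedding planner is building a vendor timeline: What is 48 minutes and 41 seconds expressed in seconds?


Minutes: 48
Extra seconds: 41
Seconds per minute: 60
Minutes to seconds: 48 x 60 = 2880
Total: 2880 + 41 = 2921

2921


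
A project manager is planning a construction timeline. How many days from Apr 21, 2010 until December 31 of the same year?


Start: April 21, 2010
End: December 31, 2010
Days left in April: 9
May: 31
June: 30
July: 31
August: 31
... plus remaining months
Sum of remaining months: 245
Total: 9 + 245 = 254

254


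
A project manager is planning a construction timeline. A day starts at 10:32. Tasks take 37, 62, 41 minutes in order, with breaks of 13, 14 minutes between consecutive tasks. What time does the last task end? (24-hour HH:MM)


Start: 10:32 = 632 min from midnight
  after task 1 (37 min): 11:09
  after break (13 min): 11:22
  after task 2 (62 min): 12:24
  after break (14 min): 12:38
  after task 3 (41 min): 13:19
Total elapsed: 167 minutes
End time: 13:19

13:19


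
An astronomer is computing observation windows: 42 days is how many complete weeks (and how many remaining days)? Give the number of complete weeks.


Total days: 42
Days per week: 7
Division: 42 / 7 = 6 remainder 0
Complete weeks: 6
Remaining days: 0

6


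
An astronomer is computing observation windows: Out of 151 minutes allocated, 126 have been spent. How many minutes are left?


Total budget: 151 minutes
Time used: 126 minutes
Remaining: 151 - 126 = 25 minutes
Percent used: 83.4%
Percent remaining: 16.6%

25


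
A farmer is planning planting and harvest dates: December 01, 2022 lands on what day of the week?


Date: 2022-12-01
January 1, 2022 is a Saturday
Day of year: 335
Offset from Jan 1: 334 days
334 mod 7 = 5
Result: Thursday

Thursday


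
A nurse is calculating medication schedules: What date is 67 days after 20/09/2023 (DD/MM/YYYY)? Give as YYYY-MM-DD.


Start: 2023-09-20
Adding 67 days
Days remaining in September: 10
After September: 57 days still to add
October 2023: 31 days, 26 remaining
November 2023 has 30 days, need 26
Result: 2023-11-26

2023-11-26


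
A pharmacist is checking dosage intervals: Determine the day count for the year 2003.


Year: 2003
Check leap year rules:
Divisible by 4? No
2003 is not a leap year
Days: 365

365


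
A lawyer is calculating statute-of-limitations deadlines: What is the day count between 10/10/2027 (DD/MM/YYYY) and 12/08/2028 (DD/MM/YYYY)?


Start date: 2027-10-10
End date: 2028-08-12
Oct 2027: +22 days
Nov 2027: +30 days
Dec 2027: +31 days
... (8 more months)
Total: 307 days

307


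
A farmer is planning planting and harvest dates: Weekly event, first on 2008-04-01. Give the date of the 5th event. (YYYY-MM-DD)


First occurrence: 2008-04-01 (occurrence 1)
Each occurrence is 7 days after the previous.
Occurrence 5 is 4 weeks after the first.
4 weeks = 28 days
2008-04-01 + 28 days = 2008-04-29

2008-04-29


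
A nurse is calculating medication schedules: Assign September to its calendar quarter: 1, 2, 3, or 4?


Month: September (month 9)
Q1: January-March (months 1-3)
Q2: April-June (months 4-6)
Q3: July-September (months 7-9)
Q4: October-December (months 10-12)
Month 9 falls in Q3

3


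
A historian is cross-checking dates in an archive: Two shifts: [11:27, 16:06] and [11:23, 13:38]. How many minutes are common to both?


Interval A: [687, 966] minutes from midnight
Interval B: [683, 818] minutes from midnight
Overlap start = max(687, 683) = 687
Overlap end = min(966, 818) = 818
Overlap = 818 - 687 = 131 minutes

131


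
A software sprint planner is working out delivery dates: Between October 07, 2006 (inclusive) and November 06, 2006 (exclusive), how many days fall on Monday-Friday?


Start: 2006-10-07 (Saturday)
End (exclusive): 2006-11-06 (Monday)
Total calendar days: 30
Full weeks: 30 // 7 = 4 -> 20 weekdays
Remaining 2 days starting on Saturday:
  Sat(-), Sun(-) -> 0 weekdays
Total business days: 20 + 0 = 20

20


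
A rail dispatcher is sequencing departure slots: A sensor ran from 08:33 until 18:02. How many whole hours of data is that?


Start: 08:33
End: 18:02
Hour difference: 18 - 8 = 10 hours
Minute difference: 2 - 33 = -31 minutes
Total minutes: 569
Complete hours: 569 / 60 = 9 (remainder 29)

9


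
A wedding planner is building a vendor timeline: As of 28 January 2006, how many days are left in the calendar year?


Start: January 28, 2006
End: December 31, 2006
Days left in January: 3
February: 28
March: 31
April: 30
May: 31
... plus remaining months
Sum of remaining months: 334
Total: 3 + 334 = 337

337


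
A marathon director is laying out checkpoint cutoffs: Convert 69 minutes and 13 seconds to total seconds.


Minutes: 69
Extra seconds: 13
Seconds per minute: 60
Minutes to seconds: 69 x 60 = 4140
Total: 4140 + 13 = 4153

4153


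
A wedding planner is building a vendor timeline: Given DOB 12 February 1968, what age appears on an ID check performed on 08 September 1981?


Birth: 1968-02-12
Reference: 1981-09-08
Year difference: 1981 - 1968 = 13
Has birthday (02-12) occurred by 09-08? Yes
Age in full years: 13

13


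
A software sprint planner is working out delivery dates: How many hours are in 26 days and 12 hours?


Days: 26
Extra hours: 12
Hours per day: 24
Days to hours: 26 x 24 = 624
Total: 624 + 12 = 636

636


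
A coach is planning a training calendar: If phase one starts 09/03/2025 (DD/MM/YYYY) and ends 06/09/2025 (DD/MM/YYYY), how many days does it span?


Start date: 2025-03-09
End date: 2025-09-06
Mar 2025: +23 days
Apr 2025: +30 days
May 2025: +31 days
... (4 more months)
Total: 181 days

181


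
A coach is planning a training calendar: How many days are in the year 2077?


Year: 2077
Check leap year rules:
Divisible by 4? No
2077 is not a leap year
Days: 365

365


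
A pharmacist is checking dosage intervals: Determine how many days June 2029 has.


Month: June
Year: 2029
June is a 30-day month
Total: 30 days

30


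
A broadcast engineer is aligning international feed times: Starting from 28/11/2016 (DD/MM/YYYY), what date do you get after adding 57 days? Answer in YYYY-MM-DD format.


Start: 2016-11-28
Adding 57 days
Days remaining in November: 2
After November: 55 days still to add
December 2016: 31 days, 24 remaining
January 2017 has 31 days, need 24
Result: 2017-01-24

2017-01-24


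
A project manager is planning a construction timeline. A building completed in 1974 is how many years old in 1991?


Birth year: 1974
Current year: 1991
Age = current year - birth year
Age = 1991 - 1974 = 17

17


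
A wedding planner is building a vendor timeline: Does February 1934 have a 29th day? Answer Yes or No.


Year: 1934
Divisible by 4? 1934 / 4 = 483.5 -> No
Not divisible by 4, so NOT a leap year

No


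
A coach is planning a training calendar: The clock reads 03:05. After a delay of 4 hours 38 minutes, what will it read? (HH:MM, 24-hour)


Start time: 03:05
Adding: 4 hours 38 minutes
Minutes: 5 + 38 = 43
Hours: 3 + 4 + 0 = 7
Result: 07:43

07:43


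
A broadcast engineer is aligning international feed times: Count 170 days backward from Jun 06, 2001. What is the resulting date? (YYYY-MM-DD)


Start: 2001-06-06
Subtracting 170 days
Days already passed in June: 6
After going back through June: 164 more days to subtract
May 2001: 31 days, 133 remaining
April 2001: 30 days, 103 remaining
March 2001: 31 days, 72 remaining
February 2001: 28 days, 44 remaining
Result: 2000-12-18

2000-12-18


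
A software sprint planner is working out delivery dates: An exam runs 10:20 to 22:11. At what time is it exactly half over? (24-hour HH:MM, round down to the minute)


Start time: 10:20 = 620 minutes from midnight
End time: 22:11 = 1331 minutes from midnight
Sum: 620 + 1331 = 1951
Midpoint: 1951 / 2 = 975 minutes
Convert: 975 / 60 = 16 hours, 15 minutes
Result: 16:15

16:15


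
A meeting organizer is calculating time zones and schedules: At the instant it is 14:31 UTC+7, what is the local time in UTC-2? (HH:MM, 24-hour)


Local time: 14:31 at UTC+7 (offset 7h)
Target zone: UTC-2 (offset -2h)
Difference: -2 - (7) = -9 hours
Calculation: 14 + (-9) = 5
Result: 05:31

05:31


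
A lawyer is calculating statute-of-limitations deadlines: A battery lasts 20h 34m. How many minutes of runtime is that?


Hours: 20
Extra minutes: 34
Minutes per hour: 60
Hours to minutes: 20 x 60 = 1200
Total: 1200 + 34 = 1234

1234


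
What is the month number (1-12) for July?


Calendar month order:
6. June
7. July <--
8. August
July is month number 7

7


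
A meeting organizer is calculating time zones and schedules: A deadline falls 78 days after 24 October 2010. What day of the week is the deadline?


Start: 2010-10-24 (Sunday)
Step 1 - find target date: add 78 days
  2010-10-24 + 78 days = 2011-01-10
Step 2 - day of week:
  78 mod 7 = 1
  Sunday + 1 days -> Monday
Result: Monday (2011-01-10)

Monday


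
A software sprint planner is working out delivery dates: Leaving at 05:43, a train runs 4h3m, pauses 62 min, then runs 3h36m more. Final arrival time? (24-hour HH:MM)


Depart: 05:43
Leg 1: +243 min -> 09:46
Layover: +62 min -> 10:48
Leg 2: +216 min -> 14:24
Total travel: 521 minutes = 8h 41m
Arrival: 14:24

14:24


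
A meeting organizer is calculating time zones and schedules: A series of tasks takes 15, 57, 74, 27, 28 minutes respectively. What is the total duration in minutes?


Durations: 15, 57, 74, 27, 28
Running sum: 15
+ 57 = 72
+ 74 = 146
+ 27 = 173
+ 28 = 201
Total duration: 201 minutes
That is 3 hours and 21 minutes

201


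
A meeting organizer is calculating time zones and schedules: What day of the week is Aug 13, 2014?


Date: 2014-08-13
January 1, 2014 is a Wednesday
Day of year: 225
Offset from Jan 1: 224 days
224 mod 7 = 0
Result: Wednesday

Wednesday


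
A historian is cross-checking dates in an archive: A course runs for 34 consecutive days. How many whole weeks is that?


Total days: 34
Days per week: 7
Division: 34 / 7 = 4 remainder 6
Complete weeks: 4
Remaining days: 6

4


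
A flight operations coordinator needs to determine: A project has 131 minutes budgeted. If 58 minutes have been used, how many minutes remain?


Total budget: 131 minutes
Time used: 58 minutes
Remaining: 131 - 58 = 73 minutes
Percent used: 44.3%
Percent remaining: 55.7%

73


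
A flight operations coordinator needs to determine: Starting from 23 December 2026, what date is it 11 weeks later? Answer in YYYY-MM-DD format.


Start: 2026-12-23
Weeks to add: 11
Convert to days: 11 x 7 = 77 days
Add 77 days to 2026-12-23
Result: 2027-03-10

2027-03-10


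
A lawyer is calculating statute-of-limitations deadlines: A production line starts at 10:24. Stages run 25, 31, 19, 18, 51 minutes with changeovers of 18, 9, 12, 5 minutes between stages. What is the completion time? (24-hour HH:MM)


Start: 10:24 = 624 min from midnight
  after task 1 (25 min): 10:49
  after break (18 min): 11:07
  after task 2 (31 min): 11:38
  after break (9 min): 11:47
  after task 3 (19 min): 12:06
  after break (12 min): 12:18
  after task 4 (18 min): 12:36
  after break (5 min): 12:41
  after task 5 (51 min): 13:32
Total elapsed: 188 minutes
End time: 13:32

13:32


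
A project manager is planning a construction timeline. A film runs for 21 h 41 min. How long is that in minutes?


Hours: 21
Minutes: 41
Convert hours to minutes: 21 x 60 = 1260
Add remaining minutes: 1260 + 41 = 1301

1301


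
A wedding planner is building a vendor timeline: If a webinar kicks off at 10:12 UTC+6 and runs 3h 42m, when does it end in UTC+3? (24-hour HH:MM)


Start: 10:12 in UTC+6
Step 1 - add duration:
  minutes: 12 + 42 = 54
  hours: 10 + 3 + 0 = 13
  end in UTC+6: 13:54
Step 2 - convert UTC+6 -> UTC+3:
  offset difference: 3 - (6) = -3 hours
  13 + (-3) = 10 -> mod 24 = 10
Result: 10:54 in UTC+3

10:54


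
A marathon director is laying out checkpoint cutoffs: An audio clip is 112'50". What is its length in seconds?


Minutes: 112
Seconds: 50
Convert minutes to seconds: 112 x 60 = 6720
Add remaining seconds: 6720 + 50 = 6770

6770


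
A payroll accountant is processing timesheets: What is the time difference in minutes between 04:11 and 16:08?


Start time: 04:11 = 251 minutes from midnight
End time: 16:08 = 968 minutes from midnight
Difference: 968 - 251 = 717 minutes
That is 11 hours and 57 minutes

717


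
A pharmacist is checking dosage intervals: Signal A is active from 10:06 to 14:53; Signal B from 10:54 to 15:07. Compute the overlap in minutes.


Interval A: [606, 893] minutes from midnight
Interval B: [654, 907] minutes from midnight
Overlap start = max(606, 654) = 654
Overlap end = min(893, 907) = 893
Overlap = 893 - 654 = 239 minutes

239


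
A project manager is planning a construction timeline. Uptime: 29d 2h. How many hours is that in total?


Days: 29
Extra hours: 2
Hours per day: 24
Days to hours: 29 x 24 = 696
Total: 696 + 2 = 698

698


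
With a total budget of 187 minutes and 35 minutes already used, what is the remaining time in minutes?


Total budget: 187 minutes
Time used: 35 minutes
Remaining: 187 - 35 = 152 minutes
Percent used: 18.7%
Percent remaining: 81.3%

152


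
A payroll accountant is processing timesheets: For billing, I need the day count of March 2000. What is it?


Month: March
Year: 2000
March is a 31-day month
Total: 31 days

31


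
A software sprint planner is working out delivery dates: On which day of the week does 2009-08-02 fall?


Date: 2009-08-02
January 1, 2009 is a Thursday
Day of year: 214
Offset from Jan 1: 213 days
213 mod 7 = 3
Result: Sunday

Sunday


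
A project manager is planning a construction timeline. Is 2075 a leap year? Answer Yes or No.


Year: 2075
Divisible by 4? 2075 / 4 = 518.75 -> No
Not divisible by 4, so NOT a leap year

No


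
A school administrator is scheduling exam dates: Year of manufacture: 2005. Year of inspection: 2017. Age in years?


Birth year: 2005
Current year: 2017
Age = current year - birth year
Age = 2017 - 2005 = 12

12


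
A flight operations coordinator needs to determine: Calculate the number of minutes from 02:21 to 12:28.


Start time: 02:21 = 141 minutes from midnight
End time: 12:28 = 748 minutes from midnight
Difference: 748 - 141 = 607 minutes
That is 10 hours and 7 minutes

607


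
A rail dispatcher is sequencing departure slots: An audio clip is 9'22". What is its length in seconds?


Minutes: 9
Seconds: 22
Convert minutes to seconds: 9 x 60 = 540
Add remaining seconds: 540 + 22 = 562

562


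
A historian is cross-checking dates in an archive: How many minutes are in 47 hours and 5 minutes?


Hours: 47
Minutes: 5
Convert hours to minutes: 47 x 60 = 2820
Add remaining minutes: 2820 + 5 = 2825

2825


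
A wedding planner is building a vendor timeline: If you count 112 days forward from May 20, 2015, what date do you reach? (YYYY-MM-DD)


Start: 2015-05-20
Adding 112 days
Days remaining in May: 11
After May: 101 days still to add
June 2015: 30 days, 71 remaining
July 2015: 31 days, 40 remaining
August 2015: 31 days, 9 remaining
September 2015 has 30 days, need 9
Result: 2015-09-09

2015-09-09


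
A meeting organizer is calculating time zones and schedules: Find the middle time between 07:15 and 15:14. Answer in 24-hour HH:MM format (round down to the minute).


Start time: 07:15 = 435 minutes from midnight
End time: 15:14 = 914 minutes from midnight
Sum: 435 + 914 = 1349
Midpoint: 1349 / 2 = 674 minutes
Convert: 674 / 60 = 11 hours, 14 minutes
Result: 11:14

11:14


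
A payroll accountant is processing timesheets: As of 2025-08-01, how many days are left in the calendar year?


Start: August 01, 2025
End: December 31, 2025
Days left in August: 30
September: 30
October: 31
November: 30
December: 31
Sum of remaining months: 122
Total: 30 + 122 = 152

152


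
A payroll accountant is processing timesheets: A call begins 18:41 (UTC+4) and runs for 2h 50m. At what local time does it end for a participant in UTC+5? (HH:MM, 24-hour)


Start: 18:41 in UTC+4
Step 1 - add duration:
  minutes: 41 + 50 = 91 (carry 1h)
  hours: 18 + 2 + 1 = 21
  end in UTC+4: 21:31
Step 2 - convert UTC+4 -> UTC+5:
  offset difference: 5 - (4) = 1 hours
  21 + (1) = 22 -> mod 24 = 22
Result: 22:31 in UTC+5

22:31


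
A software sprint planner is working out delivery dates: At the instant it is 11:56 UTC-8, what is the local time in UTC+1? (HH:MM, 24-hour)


Local time: 11:56 at UTC-8 (offset -8h)
Target zone: UTC+1 (offset 1h)
Difference: 1 - (-8) = 9 hours
Calculation: 11 + (9) = 20
Result: 20:56

20:56


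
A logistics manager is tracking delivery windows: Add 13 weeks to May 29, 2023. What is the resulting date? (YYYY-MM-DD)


Start: 2023-05-29
Weeks to add: 13
Convert to days: 13 x 7 = 91 days
Add 91 days to 2023-05-29
Result: 2023-08-28

2023-08-28


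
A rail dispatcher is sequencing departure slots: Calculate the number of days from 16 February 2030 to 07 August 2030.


Start date: 2030-02-16
End date: 2030-08-07
Feb 2030: +13 days
Mar 2030: +31 days
Apr 2030: +30 days
... (4 more months)
Total: 172 days

172


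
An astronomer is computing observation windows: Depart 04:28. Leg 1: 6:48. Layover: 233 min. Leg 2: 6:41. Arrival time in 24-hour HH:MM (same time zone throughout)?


Depart: 04:28
Leg 1: +408 min -> 11:16
Layover: +233 min -> 15:09
Leg 2: +401 min -> 21:50
Total travel: 1042 minutes = 17h 22m
Arrival: 21:50

21:50


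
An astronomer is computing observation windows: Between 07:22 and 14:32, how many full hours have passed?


Start: 07:22
End: 14:32
Hour difference: 14 - 7 = 7 hours
Minute difference: 32 - 22 = 10 minutes
Total minutes: 430
Complete hours: 430 / 60 = 7 (remainder 10)

7


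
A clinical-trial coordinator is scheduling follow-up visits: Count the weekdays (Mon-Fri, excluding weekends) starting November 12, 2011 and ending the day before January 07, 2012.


Start: 2011-11-12 (Saturday)
End (exclusive): 2012-01-07 (Saturday)
Total calendar days: 56
Full weeks: 56 // 7 = 8 -> 40 weekdays
Remaining 0 days starting on Saturday:
Total business days: 40 + 0 = 40

40


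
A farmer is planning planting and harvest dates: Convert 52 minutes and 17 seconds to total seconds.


Minutes: 52
Extra seconds: 17
Seconds per minute: 60
Minutes to seconds: 52 x 60 = 3120
Total: 3120 + 17 = 3137

3137


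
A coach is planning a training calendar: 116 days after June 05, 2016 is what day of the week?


Start: 2016-06-05 (Sunday)
Step 1 - find target date: add 116 days
  2016-06-05 + 116 days = 2016-09-29
Step 2 - day of week:
  116 mod 7 = 4
  Sunday + 4 days -> Thursday
Result: Thursday (2016-09-29)

Thursday


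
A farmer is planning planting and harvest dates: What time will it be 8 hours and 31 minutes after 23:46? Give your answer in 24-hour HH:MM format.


Start time: 23:46
Adding: 8 hours 31 minutes
Minutes: 46 + 31 = 77
Minute overflow: 77 >= 60, so carry 1 hour, minutes = 17
Hours: 23 + 8 + 1 = 32
Hour wraparound: 32 mod 24 = 8
Result: 08:17

08:17


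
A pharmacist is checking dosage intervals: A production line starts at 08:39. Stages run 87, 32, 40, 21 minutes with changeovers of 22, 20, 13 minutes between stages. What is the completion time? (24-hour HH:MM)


Start: 08:39 = 519 min from midnight
  after task 1 (87 min): 10:06
  after break (22 min): 10:28
  after task 2 (32 min): 11:00
  after break (20 min): 11:20
  after task 3 (40 min): 12:00
  after break (13 min): 12:13
  after task 4 (21 min): 12:34
Total elapsed: 235 minutes
End time: 12:34

12:34


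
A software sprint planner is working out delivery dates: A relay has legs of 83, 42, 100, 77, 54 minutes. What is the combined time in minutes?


Durations: 83, 42, 100, 77, 54
Running sum: 83
+ 42 = 125
+ 100 = 225
+ 77 = 302
+ 54 = 356
Total duration: 356 minutes
That is 5 hours and 56 minutes

356


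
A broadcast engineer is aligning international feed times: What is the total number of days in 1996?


Year: 1996
Check leap year rules:
Divisible by 4? Yes
Divisible by 100? No
1996 is a leap year
Days: 366

366


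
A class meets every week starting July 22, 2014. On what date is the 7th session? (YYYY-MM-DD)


First occurrence: 2014-07-22 (occurrence 1)
Each occurrence is 7 days after the previous.
Occurrence 7 is 6 weeks after the first.
6 weeks = 42 days
2014-07-22 + 42 days = 2014-09-02

2014-09-02


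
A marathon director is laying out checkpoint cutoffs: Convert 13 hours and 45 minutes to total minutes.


Hours: 13
Extra minutes: 45
Minutes per hour: 60
Hours to minutes: 13 x 60 = 780
Total: 780 + 45 = 825

825


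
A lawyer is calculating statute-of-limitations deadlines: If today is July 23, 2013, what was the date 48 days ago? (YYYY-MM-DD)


Start: 2013-07-23
Subtracting 48 days
Days already passed in July: 23
After going back through July: 25 more days to subtract
June 2013 has 30 days, need 25
Result: 2013-06-05

2013-06-05


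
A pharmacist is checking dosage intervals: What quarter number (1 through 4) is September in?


Month: September (month 9)
Q1: January-March (months 1-3)
Q2: April-June (months 4-6)
Q3: July-September (months 7-9)
Q4: October-December (months 10-12)
Month 9 falls in Q3

3


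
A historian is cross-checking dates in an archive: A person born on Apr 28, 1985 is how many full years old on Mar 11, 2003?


Birth: 1985-04-28
Reference: 2003-03-11
Year difference: 2003 - 1985 = 18
Has birthday (04-28) occurred by 03-11? No
Birthday not yet reached this year -> subtract 1
Age in full years: 17

17


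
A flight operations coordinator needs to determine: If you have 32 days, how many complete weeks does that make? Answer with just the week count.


Total days: 32
Days per week: 7
Division: 32 / 7 = 4 remainder 4
Complete weeks: 4
Remaining days: 4

4


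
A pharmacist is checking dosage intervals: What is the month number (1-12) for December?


Calendar month order:
11. November
12. December <--
December is month number 12

12


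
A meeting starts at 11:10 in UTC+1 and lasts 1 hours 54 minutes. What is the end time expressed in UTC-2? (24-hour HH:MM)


Start: 11:10 in UTC+1
Step 1 - add duration:
  minutes: 10 + 54 = 64 (carry 1h)
  hours: 11 + 1 + 1 = 13
  end in UTC+1: 13:04
Step 2 - convert UTC+1 -> UTC-2:
  offset difference: -2 - (1) = -3 hours
  13 + (-3) = 10 -> mod 24 = 10
Result: 10:04 in UTC-2

10:04


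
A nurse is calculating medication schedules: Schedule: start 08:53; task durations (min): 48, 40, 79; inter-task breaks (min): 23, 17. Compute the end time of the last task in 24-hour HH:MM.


Start: 08:53 = 533 min from midnight
  after task 1 (48 min): 09:41
  after break (23 min): 10:04
  after task 2 (40 min): 10:44
  after break (17 min): 11:01
  after task 3 (79 min): 12:20
Total elapsed: 207 minutes
End time: 12:20

12:20


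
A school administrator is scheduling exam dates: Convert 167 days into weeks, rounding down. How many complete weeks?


Total days: 167
Days per week: 7
Division: 167 / 7 = 23 remainder 6
Complete weeks: 23
Remaining days: 6

23


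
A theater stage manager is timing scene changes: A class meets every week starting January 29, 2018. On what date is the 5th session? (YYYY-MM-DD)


First occurrence: 2018-01-29 (occurrence 1)
Each occurrence is 7 days after the previous.
Occurrence 5 is 4 weeks after the first.
4 weeks = 28 days
2018-01-29 + 28 days = 2018-02-26

2018-02-26


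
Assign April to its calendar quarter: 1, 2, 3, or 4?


Month: April (month 4)
Q1: January-March (months 1-3)
Q2: April-June (months 4-6)
Q3: July-September (months 7-9)
Q4: October-December (months 10-12)
Month 4 falls in Q2

2


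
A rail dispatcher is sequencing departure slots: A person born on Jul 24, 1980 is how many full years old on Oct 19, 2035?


Birth: 1980-07-24
Reference: 2035-10-19
Year difference: 2035 - 1980 = 55
Has birthday (07-24) occurred by 10-19? Yes
Age in full years: 55

55


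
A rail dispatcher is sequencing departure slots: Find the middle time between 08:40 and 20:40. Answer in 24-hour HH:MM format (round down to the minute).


Start time: 08:40 = 520 minutes from midnight
End time: 20:40 = 1240 minutes from midnight
Sum: 520 + 1240 = 1760
Midpoint: 1760 / 2 = 880 minutes
Convert: 880 / 60 = 14 hours, 40 minutes
Result: 14:40

14:40


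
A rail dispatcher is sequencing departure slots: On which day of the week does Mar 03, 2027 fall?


Date: 2027-03-03
January 1, 2027 is a Friday
Day of year: 62
Offset from Jan 1: 61 days
61 mod 7 = 5
Result: Wednesday

Wednesday


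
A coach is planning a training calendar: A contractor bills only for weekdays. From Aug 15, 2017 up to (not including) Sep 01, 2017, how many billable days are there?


Start: 2017-08-15 (Tuesday)
End (exclusive): 2017-09-01 (Friday)
Total calendar days: 17
Full weeks: 17 // 7 = 2 -> 10 weekdays
Remaining 3 days starting on Tuesday:
  Tue(w), Wed(w), Thu(w) -> 3 weekdays
Total business days: 10 + 3 = 13

13


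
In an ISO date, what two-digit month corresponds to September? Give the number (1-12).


Calendar month order:
8. August
9. September <--
10. October
September is month number 9

9


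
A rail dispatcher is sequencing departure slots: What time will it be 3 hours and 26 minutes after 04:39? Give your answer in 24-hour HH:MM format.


Start time: 04:39
Adding: 3 hours 26 minutes
Minutes: 39 + 26 = 65
Minute overflow: 65 >= 60, so carry 1 hour, minutes = 5
Hours: 4 + 3 + 1 = 8
Result: 08:05

08:05


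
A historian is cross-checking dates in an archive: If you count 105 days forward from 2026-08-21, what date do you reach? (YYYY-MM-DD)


Start: 2026-08-21
Adding 105 days
Days remaining in August: 10
After August: 95 days still to add
September 2026: 30 days, 65 remaining
October 2026: 31 days, 34 remaining
November 2026: 30 days, 4 remaining
December 2026 has 31 days, need 4
Result: 2026-12-04

2026-12-04


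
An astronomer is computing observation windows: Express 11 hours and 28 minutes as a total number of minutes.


Hours: 11
Extra minutes: 28
Minutes per hour: 60
Hours to minutes: 11 x 60 = 660
Total: 660 + 28 = 688

688


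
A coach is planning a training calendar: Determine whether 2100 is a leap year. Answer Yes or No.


Year: 2100
Divisible by 4? 2100 / 4 = 525.0 -> Yes
Divisible by 100? 2100 / 100 = 21.0 -> Yes
Divisible by 400? 2100 / 400 = 5.25 -> No
Divisible by 100 but not 400, so NOT a leap year

No


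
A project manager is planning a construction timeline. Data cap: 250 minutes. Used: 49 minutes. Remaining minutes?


Total budget: 250 minutes
Time used: 49 minutes
Remaining: 250 - 49 = 201 minutes
Percent used: 19.6%
Percent remaining: 80.4%

201


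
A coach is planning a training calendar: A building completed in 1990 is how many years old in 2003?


Birth year: 1990
Current year: 2003
Age = current year - birth year
Age = 2003 - 1990 = 13

13


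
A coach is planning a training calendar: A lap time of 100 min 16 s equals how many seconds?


Minutes: 100
Seconds: 16
Convert minutes to seconds: 100 x 60 = 6000
Add remaining seconds: 6000 + 16 = 6016

6016


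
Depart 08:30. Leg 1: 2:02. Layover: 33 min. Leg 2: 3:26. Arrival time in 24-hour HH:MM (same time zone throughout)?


Depart: 08:30
Leg 1: +122 min -> 10:32
Layover: +33 min -> 11:05
Leg 2: +206 min -> 14:31
Total travel: 361 minutes = 6h 1m
Arrival: 14:31

14:31


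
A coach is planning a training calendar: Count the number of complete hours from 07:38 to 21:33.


Start: 07:38
End: 21:33
Hour difference: 21 - 7 = 14 hours
Minute difference: 33 - 38 = -5 minutes
Total minutes: 835
Complete hours: 835 / 60 = 13 (remainder 55)

13


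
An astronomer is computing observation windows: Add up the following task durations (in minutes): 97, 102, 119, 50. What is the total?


Durations: 97, 102, 119, 50
Running sum: 97
+ 102 = 199
+ 119 = 318
+ 50 = 368
Total duration: 368 minutes
That is 6 hours and 8 minutes

368


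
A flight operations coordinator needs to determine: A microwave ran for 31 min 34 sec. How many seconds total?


Minutes: 31
Extra seconds: 34
Seconds per minute: 60
Minutes to seconds: 31 x 60 = 1860
Total: 1860 + 34 = 1894

1894


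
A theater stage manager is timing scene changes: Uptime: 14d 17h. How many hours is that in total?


Days: 14
Extra hours: 17
Hours per day: 24
Days to hours: 14 x 24 = 336
Total: 336 + 17 = 353

353


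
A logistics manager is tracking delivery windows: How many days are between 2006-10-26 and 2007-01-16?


Start date: 2006-10-26
End date: 2007-01-16
Oct 2006: +6 days
Nov 2006: +30 days
Dec 2006: +31 days
Jan 2007: +15 days
Total: 82 days

82


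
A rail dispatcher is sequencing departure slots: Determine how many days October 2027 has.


Month: October
Year: 2027
October is a 31-day month
Total: 31 days

31


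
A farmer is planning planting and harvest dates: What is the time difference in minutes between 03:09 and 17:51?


Start time: 03:09 = 189 minutes from midnight
End time: 17:51 = 1071 minutes from midnight
Difference: 1071 - 189 = 882 minutes
That is 14 hours and 42 minutes

882


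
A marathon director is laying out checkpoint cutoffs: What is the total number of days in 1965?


Year: 1965
Check leap year rules:
Divisible by 4? No
1965 is not a leap year
Days: 365

365


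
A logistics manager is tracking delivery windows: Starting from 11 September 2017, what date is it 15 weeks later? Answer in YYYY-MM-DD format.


Start: 2017-09-11
Weeks to add: 15
Convert to days: 15 x 7 = 105 days
Add 105 days to 2017-09-11
Result: 2017-12-25

2017-12-25


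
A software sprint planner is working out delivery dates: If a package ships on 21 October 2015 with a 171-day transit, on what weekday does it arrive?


Start: 2015-10-21 (Wednesday)
Step 1 - find target date: add 171 days
  2015-10-21 + 171 days = 2016-04-09
Step 2 - day of week:
  171 mod 7 = 3
  Wednesday + 3 days -> Saturday
Result: Saturday (2016-04-09)

Saturday


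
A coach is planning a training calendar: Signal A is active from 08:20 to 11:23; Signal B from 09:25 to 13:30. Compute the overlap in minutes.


Interval A: [500, 683] minutes from midnight
Interval B: [565, 810] minutes from midnight
Overlap start = max(500, 565) = 565
Overlap end = min(683, 810) = 683
Overlap = 683 - 565 = 118 minutes

118


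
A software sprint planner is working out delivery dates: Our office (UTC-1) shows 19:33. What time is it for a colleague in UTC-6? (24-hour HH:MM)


Local time: 19:33 at UTC-1 (offset -1h)
Target zone: UTC-6 (offset -6h)
Difference: -6 - (-1) = -5 hours
Calculation: 19 + (-5) = 14
Result: 14:33

14:33


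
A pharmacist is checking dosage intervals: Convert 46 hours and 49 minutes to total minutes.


Hours: 46
Minutes: 49
Convert hours to minutes: 46 x 60 = 2760
Add remaining minutes: 2760 + 49 = 2809

2809


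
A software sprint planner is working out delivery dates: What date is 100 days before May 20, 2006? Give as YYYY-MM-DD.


Start: 2006-05-20
Subtracting 100 days
Days already passed in May: 20
After going back through May: 80 more days to subtract
April 2006: 30 days, 50 remaining
March 2006: 31 days, 19 remaining
February 2006 has 28 days, need 19
Result: 2006-02-09

2006-02-09


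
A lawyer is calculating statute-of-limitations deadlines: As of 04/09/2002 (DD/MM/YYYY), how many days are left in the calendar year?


Start: September 04, 2002
End: December 31, 2002
Days left in September: 26
October: 31
November: 30
December: 31
Sum of remaining months: 92
Total: 26 + 92 = 118

118


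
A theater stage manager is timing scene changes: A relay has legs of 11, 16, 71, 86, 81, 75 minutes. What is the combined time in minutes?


Durations: 11, 16, 71, 86, 81, 75
Running sum: 11
+ 16 = 27
+ 71 = 98
+ 86 = 184
+ 81 = 265
+ 75 = 340
Total duration: 340 minutes
That is 5 hours and 40 minutes

340


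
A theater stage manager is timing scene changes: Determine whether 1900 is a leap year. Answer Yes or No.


Year: 1900
Divisible by 4? 1900 / 4 = 475.0 -> Yes
Divisible by 100? 1900 / 100 = 19.0 -> Yes
Divisible by 400? 1900 / 400 = 4.75 -> No
Divisible by 100 but not 400, so NOT a leap year

No


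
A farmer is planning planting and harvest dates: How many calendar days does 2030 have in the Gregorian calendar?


Year: 2030
Check leap year rules:
Divisible by 4? No
2030 is not a leap year
Days: 365

365


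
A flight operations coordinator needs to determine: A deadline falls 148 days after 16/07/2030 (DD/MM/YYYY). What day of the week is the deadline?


Start: 2030-07-16 (Tuesday)
Step 1 - find target date: add 148 days
  2030-07-16 + 148 days = 2030-12-11
Step 2 - day of week:
  148 mod 7 = 1
  Tuesday + 1 days -> Wednesday
Result: Wednesday (2030-12-11)

Wednesday


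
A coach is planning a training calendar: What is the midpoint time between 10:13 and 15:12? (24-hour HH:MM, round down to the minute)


Start time: 10:13 = 613 minutes from midnight
End time: 15:12 = 912 minutes from midnight
Sum: 613 + 912 = 1525
Midpoint: 1525 / 2 = 762 minutes
Convert: 762 / 60 = 12 hours, 42 minutes
Result: 12:42

12:42


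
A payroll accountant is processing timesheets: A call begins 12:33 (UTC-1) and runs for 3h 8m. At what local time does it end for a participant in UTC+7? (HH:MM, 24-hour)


Start: 12:33 in UTC-1
Step 1 - add duration:
  minutes: 33 + 8 = 41
  hours: 12 + 3 + 0 = 15
  end in UTC-1: 15:41
Step 2 - convert UTC-1 -> UTC+7:
  offset difference: 7 - (-1) = 8 hours
  15 + (8) = 23 -> mod 24 = 23
Result: 23:41 in UTC+7

23:41


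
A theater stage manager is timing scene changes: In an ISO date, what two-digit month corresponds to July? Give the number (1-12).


Calendar month order:
6. June
7. July <--
8. August
July is month number 7

7


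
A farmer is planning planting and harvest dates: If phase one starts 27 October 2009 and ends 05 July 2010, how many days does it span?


Start date: 2009-10-27
End date: 2010-07-05
Oct 2009: +5 days
Nov 2009: +30 days
Dec 2009: +31 days
... (7 more months)
Total: 251 days

251


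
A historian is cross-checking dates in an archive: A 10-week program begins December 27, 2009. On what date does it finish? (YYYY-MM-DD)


Start: 2009-12-27
Weeks to add: 10
Convert to days: 10 x 7 = 70 days
Add 70 days to 2009-12-27
Result: 2010-03-07

2010-03-07


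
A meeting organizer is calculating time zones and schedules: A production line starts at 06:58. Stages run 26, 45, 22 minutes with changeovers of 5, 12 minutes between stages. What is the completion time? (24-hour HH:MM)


Start: 06:58 = 418 min from midnight
  after task 1 (26 min): 07:24
  after break (5 min): 07:29
  after task 2 (45 min): 08:14
  after break (12 min): 08:26
  after task 3 (22 min): 08:48
Total elapsed: 110 minutes
End time: 08:48

08:48


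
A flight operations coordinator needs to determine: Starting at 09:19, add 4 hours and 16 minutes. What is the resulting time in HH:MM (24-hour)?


Start time: 09:19
Adding: 4 hours 16 minutes
Minutes: 19 + 16 = 35
Hours: 9 + 4 + 0 = 13
Result: 13:35

13:35


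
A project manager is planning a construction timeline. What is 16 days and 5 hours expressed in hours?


Days: 16
Extra hours: 5
Hours per day: 24
Days to hours: 16 x 24 = 384
Total: 384 + 5 = 389

389


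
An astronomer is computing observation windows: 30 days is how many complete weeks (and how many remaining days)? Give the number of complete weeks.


Total days: 30
Days per week: 7
Division: 30 / 7 = 4 remainder 2
Complete weeks: 4
Remaining days: 2

4


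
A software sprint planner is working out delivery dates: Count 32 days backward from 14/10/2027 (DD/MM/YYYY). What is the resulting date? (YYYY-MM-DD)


Start: 2027-10-14
Subtracting 32 days
Days already passed in October: 14
After going back through October: 18 more days to subtract
September 2027 has 30 days, need 18
Result: 2027-09-12

2027-09-12


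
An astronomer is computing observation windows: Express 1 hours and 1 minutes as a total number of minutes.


Hours: 1
Extra minutes: 1
Minutes per hour: 60
Hours to minutes: 1 x 60 = 60
Total: 60 + 1 = 61

61


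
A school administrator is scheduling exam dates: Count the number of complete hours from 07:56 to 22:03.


Start: 07:56
End: 22:03
Hour difference: 22 - 7 = 15 hours
Minute difference: 3 - 56 = -53 minutes
Total minutes: 847
Complete hours: 847 / 60 = 14 (remainder 7)

14


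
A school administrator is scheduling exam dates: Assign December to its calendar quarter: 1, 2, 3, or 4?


Month: December (month 12)
Q1: January-March (months 1-3)
Q2: April-June (months 4-6)
Q3: July-September (months 7-9)
Q4: October-December (months 10-12)
Month 12 falls in Q4

4
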